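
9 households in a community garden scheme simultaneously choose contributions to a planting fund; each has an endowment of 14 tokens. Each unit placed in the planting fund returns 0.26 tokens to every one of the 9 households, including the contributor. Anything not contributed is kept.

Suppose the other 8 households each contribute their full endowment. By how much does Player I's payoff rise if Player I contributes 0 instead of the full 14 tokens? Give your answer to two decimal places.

10.36 tokens

Switching from a contribution of 14 to 0 lets Player I keep an extra 14 tokens, but lowers the planting fund by 14, which costs Player I their own share of that drop: 0.26 × 14 = 3.64.
Net gain = 14 − 3.64 = 10.36. The private return per contributed unit (0.26) is below 1, so free-riding is indeed the best response regardless of what the others do.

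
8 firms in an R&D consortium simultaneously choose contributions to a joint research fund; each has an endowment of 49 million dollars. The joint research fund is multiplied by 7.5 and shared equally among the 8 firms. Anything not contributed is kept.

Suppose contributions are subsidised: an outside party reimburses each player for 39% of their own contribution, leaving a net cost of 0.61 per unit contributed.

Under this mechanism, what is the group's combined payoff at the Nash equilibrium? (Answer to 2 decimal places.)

With the mechanism, a contributed unit returns (7.5/8) / 0.61 = 1.5369 per unit of net cost to the contributor — now above 1 — so contributing fully is weakly dominant for every player.
So the Nash equilibrium is full contribution by all 8; the group earns 8 × (49 × 0.39 + 7.5 × 49) = 3092.88.

3092.88 million dollars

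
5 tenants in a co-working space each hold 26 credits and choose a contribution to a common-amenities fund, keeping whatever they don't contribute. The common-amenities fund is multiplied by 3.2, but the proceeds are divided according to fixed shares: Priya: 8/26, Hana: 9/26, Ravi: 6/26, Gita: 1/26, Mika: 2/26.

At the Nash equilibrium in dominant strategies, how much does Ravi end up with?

45.20 credits

Player j's private return per contributed unit is 3.2 × (j's share). Contributing is weakly dominant for j when that share is at least 1/3.2 = 0.3125, and contributing 0 is dominant otherwise.
Hana alone (share 9/26) is above the threshold, contributing 26; the remaining 4 contribute 0. Total contributed: 26.
Ravi keeps 26 and receives 3.2 × 26 × 6/26 = 19.20 from the common-amenities fund, for a payoff of 45.20.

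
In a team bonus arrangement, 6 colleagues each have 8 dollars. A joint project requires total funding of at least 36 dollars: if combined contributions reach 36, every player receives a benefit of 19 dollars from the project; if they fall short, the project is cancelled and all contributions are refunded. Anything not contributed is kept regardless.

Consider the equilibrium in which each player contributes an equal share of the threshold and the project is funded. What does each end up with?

21 dollars

Equal share of the threshold: 36/6 = 6.
At this profile no one gains by cutting their contribution: any cut drops the total below 36, the project is cancelled, contributions are refunded, and the deviator ends with 8, which is less than 8 − 6 + 19 = 21. Contributing more than 6 just wastes the excess. So contributing exactly 6 is a best response.
Each player's payoff: 8 − 6 + 19 = 21.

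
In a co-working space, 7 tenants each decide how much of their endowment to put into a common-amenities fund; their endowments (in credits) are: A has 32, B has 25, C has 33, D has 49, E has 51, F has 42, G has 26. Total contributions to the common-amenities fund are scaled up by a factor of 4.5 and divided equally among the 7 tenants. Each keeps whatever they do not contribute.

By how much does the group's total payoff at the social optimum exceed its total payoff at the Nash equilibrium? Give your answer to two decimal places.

The private return per contributed unit is 4.5/7 = 0.6429 < 1 for every player regardless of endowment, so the Nash equilibrium is zero contribution and the group total is Σ E_j = 32 + 25 + 33 + 49 + 51 + 42 + 26 = 258.
Each contributed unit returns 4.500 to the group, so the social optimum is full contribution by everyone: group total = 4.500 × 258 = 1161.00.
Efficiency loss = (4.500 − 1) × 258 = 903.00.

903.00 credits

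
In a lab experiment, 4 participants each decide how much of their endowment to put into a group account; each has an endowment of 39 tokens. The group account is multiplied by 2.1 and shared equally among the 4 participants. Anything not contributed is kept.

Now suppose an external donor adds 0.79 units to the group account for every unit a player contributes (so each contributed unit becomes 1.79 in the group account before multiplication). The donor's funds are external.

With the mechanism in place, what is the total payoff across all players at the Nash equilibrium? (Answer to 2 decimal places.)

With the mechanism, a contributed unit returns 2.1 × 1.79 / 4 = 0.9398 per unit of net cost — still below 1 — so contributing 0 remains dominant for every player.
At the Nash equilibrium no one contributes; group total payoff = 4 × 39 = 156.

156.00 tokens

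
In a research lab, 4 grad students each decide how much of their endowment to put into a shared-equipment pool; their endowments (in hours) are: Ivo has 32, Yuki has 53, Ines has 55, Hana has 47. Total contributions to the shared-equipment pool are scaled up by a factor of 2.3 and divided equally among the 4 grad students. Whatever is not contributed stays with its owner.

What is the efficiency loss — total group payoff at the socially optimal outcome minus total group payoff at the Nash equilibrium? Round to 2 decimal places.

The private return per contributed unit is 2.3/4 = 0.5750 < 1 for every player regardless of endowment, so the Nash equilibrium is zero contribution and the group total is Σ E_j = 32 + 53 + 55 + 47 = 187.
Each contributed unit returns 2.300 to the group, so the social optimum is full contribution by everyone: group total = 2.300 × 187 = 430.10.
Efficiency loss = (2.300 − 1) × 187 = 243.10.

243.10 hours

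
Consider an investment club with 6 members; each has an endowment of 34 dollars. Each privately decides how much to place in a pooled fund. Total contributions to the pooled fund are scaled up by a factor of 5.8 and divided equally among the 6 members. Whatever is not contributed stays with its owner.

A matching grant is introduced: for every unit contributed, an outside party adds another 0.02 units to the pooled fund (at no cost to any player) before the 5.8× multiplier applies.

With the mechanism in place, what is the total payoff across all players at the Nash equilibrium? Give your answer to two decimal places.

With the mechanism, a contributed unit returns 5.8 × 1.02 / 6 = 0.9860 per unit of net cost — still below 1 — so contributing 0 remains dominant for every player.
At the Nash equilibrium no one contributes; group total payoff = 6 × 34 = 204.

204.00 dollars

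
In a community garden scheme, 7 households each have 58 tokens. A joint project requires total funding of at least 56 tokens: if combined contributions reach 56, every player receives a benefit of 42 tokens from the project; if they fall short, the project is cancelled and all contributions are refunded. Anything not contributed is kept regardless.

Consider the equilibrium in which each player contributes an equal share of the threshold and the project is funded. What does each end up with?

Equal share of the threshold: 56/7 = 8.
At this profile no one gains by cutting their contribution: any cut drops the total below 56, the project is cancelled, contributions are refunded, and the deviator ends with 58, which is less than 58 − 8 + 42 = 92. Contributing more than 8 just wastes the excess. So contributing exactly 8 is a best response.
Each player's payoff: 58 − 8 + 42 = 92.

92 tokens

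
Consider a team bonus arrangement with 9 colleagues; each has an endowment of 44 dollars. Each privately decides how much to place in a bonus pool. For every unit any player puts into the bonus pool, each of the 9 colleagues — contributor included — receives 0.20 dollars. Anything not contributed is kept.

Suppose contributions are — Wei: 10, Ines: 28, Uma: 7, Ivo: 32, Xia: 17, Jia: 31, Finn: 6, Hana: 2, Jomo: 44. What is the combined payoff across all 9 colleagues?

537.60 dollars

Total contributed: 10 + 28 + 7 + 32 + 17 + 31 + 6 + 2 + 44 = 177; total kept: 9 × 44 − 177 = 219.
The bonus pool pays out 0.20 × 9 × 177 = 318.60 in aggregate.
Group total = 219 + 318.60 = 537.60.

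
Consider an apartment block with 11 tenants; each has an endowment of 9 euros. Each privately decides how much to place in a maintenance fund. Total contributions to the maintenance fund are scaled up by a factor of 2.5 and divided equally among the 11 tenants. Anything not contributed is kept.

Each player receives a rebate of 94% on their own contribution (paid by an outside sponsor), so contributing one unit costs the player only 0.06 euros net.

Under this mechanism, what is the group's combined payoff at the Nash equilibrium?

340.56 euros

The effective private return per unit is now (2.5/11) / 0.06 = 3.7879 > 1, so every player's dominant strategy flips to full contribution.
So the Nash equilibrium is full contribution by all 11; the group earns 11 × (9 × 0.94 + 2.5 × 9) = 340.56.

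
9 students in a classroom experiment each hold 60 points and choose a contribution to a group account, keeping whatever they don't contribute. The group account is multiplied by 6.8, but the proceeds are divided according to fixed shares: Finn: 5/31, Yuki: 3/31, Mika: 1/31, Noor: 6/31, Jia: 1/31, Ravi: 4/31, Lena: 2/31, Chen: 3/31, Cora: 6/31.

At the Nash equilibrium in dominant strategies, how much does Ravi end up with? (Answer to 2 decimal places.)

A player with share s gets back 6.8·s per unit contributed, so full contribution is dominant for anyone with s > 1/6.8 = 0.1471 and zero contribution is dominant for anyone below.
Finn, Noor and Cora are above the threshold, contributing 60 each; the remaining 6 contribute 0. Total contributed: 180.
Ravi keeps 60 and receives 6.8 × 180 × 4/31 = 157.94 from the group account, for a payoff of 217.94.

217.94 points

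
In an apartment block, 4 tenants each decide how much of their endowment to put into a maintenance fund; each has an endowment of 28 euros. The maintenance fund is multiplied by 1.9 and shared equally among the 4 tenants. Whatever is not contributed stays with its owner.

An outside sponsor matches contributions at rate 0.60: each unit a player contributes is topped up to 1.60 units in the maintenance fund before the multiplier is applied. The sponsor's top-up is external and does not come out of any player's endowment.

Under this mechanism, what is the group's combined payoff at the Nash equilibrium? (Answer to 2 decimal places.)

With the mechanism, a contributed unit returns 1.9 × 1.60 / 4 = 0.7600 per unit of net cost — still below 1 — so contributing 0 remains dominant for every player.
Everyone keeps their endowment and the group total is 4 × 28 = 112.

112.00 euros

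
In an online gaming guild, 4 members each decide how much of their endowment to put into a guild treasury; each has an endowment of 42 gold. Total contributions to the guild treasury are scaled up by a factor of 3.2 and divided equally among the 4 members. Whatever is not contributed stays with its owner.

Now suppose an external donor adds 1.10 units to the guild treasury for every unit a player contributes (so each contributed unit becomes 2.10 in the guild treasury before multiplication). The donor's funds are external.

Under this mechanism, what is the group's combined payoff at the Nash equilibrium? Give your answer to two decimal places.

1128.96 gold

Under the mechanism each unit contributed yields 3.2 × 2.10 / 4 = 1.6800 back to its contributor per unit of net cost, which exceeds 1, making full contribution the dominant choice for everyone.
At the Nash equilibrium everyone contributes 42. Group total payoff = 3.2 × 2.10 × 168 = 1128.96.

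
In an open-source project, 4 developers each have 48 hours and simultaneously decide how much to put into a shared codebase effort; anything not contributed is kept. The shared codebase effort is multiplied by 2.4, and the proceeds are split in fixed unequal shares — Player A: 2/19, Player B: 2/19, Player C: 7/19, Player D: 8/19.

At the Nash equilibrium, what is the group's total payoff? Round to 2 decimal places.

Each unit j contributes comes back to j as 2.4 × (j's share), so j prefers to contribute only if that share exceeds 1/2.4 = 0.4167; otherwise keeping the unit dominates.
Player D alone (share 8/19) is above the threshold, contributing 48; the remaining 3 contribute 0. Total contributed: 48.
The shared codebase effort pays out 2.4 × 48 = 115.20 in total (split across the unequal shares, but the aggregate is all that matters for the group sum).
The 3 free-riders keep 48 each, adding 144. Group total = 144 + 115.20 = 259.20.

259.20 hours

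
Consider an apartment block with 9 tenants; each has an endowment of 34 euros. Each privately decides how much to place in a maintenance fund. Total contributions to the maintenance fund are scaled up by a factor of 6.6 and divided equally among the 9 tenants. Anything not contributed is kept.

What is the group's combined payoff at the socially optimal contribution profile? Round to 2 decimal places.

Each contributed unit returns 6.600 to the group as a whole (0.7333 to each of 9 players), which exceeds 1, so the social optimum is full contribution: group total = 6.600 × 306 = 2019.60.

2019.60 euros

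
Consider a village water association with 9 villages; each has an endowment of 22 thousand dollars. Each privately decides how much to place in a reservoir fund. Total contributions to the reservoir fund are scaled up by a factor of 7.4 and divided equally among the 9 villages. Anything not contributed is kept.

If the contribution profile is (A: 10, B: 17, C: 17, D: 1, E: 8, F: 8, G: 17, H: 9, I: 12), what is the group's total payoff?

Total contributed: 10 + 17 + 17 + 1 + 8 + 8 + 17 + 9 + 12 = 99; total kept: 9 × 22 − 99 = 99.
The reservoir fund pays out 7.4 × 99 = 732.60 in aggregate.
Group total = 99 + 732.60 = 831.60.

831.60 thousand dollars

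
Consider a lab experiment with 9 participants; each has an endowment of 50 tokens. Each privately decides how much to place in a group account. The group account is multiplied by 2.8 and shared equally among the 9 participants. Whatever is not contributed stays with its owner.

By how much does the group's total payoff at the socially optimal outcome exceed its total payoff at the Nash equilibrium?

810.00 tokens

Each contributed unit returns 2.8/9 = 0.3111 to its contributor — below 1 — so contributing 0 is dominant for every player. At the Nash equilibrium everyone keeps their 50, and the group total is 9 × 50 = 450.
Each contributed unit returns 2.800 to the group as a whole (0.3111 to each of 9 players), which exceeds 1, so the social optimum is full contribution: group total = 2.800 × 450 = 1260.00.
Efficiency loss = 1260.00 − 450 = 810.00.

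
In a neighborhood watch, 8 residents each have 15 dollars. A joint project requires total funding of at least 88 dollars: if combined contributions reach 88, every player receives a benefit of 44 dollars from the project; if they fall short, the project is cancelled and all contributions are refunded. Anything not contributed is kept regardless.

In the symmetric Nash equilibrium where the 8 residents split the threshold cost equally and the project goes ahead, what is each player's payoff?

Equal share of the threshold: 88/8 = 11.
At this profile no one gains by cutting their contribution: any cut drops the total below 88, the project is cancelled, contributions are refunded, and the deviator ends with 15, which is less than 15 − 11 + 44 = 48. Contributing more than 11 just wastes the excess. So contributing exactly 11 is a best response.
Each player's payoff: 15 − 11 + 44 = 48.

48 dollars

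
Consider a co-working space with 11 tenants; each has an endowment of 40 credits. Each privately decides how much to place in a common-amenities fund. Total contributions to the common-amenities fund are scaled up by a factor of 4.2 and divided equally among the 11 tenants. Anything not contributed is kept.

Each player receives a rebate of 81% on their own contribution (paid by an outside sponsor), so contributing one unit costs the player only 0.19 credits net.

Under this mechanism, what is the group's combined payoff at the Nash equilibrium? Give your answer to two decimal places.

2204.40 credits

Under the mechanism each unit contributed yields (4.2/11) / 0.19 = 2.0096 back to its contributor per unit of net cost, which exceeds 1, making full contribution the dominant choice for everyone.
So the Nash equilibrium is full contribution by all 11; the group earns 11 × (40 × 0.81 + 4.2 × 40) = 2204.40.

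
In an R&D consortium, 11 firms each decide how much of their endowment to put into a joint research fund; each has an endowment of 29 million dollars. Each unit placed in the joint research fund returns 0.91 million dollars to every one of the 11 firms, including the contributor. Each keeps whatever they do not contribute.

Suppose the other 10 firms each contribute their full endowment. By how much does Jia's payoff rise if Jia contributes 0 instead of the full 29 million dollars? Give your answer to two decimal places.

2.61 million dollars

Switching from a contribution of 29 to 0 lets Jia keep an extra 29 million dollars, but lowers the joint research fund by 29, which costs Jia their own share of that drop: 0.91 × 29 = 26.39.
Net gain = 29 − 26.39 = 2.61. The private return per contributed unit (0.91) is below 1, so free-riding is indeed the best response regardless of what the others do.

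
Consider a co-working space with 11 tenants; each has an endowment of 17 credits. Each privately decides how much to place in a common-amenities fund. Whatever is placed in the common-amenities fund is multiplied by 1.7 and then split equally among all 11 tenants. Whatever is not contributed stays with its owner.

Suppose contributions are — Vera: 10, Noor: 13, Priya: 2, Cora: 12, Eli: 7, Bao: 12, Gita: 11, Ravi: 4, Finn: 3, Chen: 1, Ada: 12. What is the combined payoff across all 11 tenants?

Total contributed: 10 + 13 + 2 + 12 + 7 + 12 + 11 + 4 + 3 + 1 + 12 = 87; total kept: 11 × 17 − 87 = 100.
The common-amenities fund pays out 1.7 × 87 = 147.90 in aggregate.
Group total = 100 + 147.90 = 247.90.

247.90 credits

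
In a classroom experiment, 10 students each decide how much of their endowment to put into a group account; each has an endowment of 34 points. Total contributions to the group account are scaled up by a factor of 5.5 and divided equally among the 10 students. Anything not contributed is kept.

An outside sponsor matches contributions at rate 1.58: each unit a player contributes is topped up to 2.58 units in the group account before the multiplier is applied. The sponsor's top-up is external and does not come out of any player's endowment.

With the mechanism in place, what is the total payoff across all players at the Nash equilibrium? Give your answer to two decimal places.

Under the mechanism each unit contributed yields 5.5 × 2.58 / 10 = 1.4190 back to its contributor per unit of net cost, which exceeds 1, making full contribution the dominant choice for everyone.
At the Nash equilibrium everyone contributes 34. Group total payoff = 5.5 × 2.58 × 340 = 4824.60.

4824.60 points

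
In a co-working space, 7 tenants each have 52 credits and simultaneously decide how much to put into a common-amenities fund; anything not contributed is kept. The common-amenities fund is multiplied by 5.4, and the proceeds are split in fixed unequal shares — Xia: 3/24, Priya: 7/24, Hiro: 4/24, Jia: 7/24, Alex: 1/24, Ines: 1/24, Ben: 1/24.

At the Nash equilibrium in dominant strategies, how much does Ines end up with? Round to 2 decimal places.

A player with share s gets back 5.4·s per unit contributed, so full contribution is dominant for anyone with s > 1/5.4 = 0.1852 and zero contribution is dominant for anyone below.
Priya and Jia clear that bar, contributing 52 each; the remaining 5 contribute 0. Total contributed: 104.
Ines keeps 52 and receives 5.4 × 104 × 1/24 = 23.40 from the common-amenities fund, for a payoff of 75.40.

75.40 credits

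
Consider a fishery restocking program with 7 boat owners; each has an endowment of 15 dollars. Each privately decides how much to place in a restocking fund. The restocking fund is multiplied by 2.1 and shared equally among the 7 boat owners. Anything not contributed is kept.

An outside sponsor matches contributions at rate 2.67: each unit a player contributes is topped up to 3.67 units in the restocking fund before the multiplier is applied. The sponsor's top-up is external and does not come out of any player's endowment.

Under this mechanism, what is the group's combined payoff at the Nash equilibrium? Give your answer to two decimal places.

809.24 dollars

The effective private return per unit is now 2.1 × 3.67 / 7 = 1.1010 > 1, so every player's dominant strategy flips to full contribution.
So the Nash equilibrium is full contribution by all 7; the group earns 2.1 × 3.67 × 105 = 809.24.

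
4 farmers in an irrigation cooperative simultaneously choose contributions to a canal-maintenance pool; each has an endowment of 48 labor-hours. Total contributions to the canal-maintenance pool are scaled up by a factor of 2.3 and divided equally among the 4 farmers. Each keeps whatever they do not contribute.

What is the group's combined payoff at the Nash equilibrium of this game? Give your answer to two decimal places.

192.00 labor-hours

Each contributed unit returns 2.3/4 = 0.5750 to its contributor — below 1 — so contributing 0 is dominant for every player. At the Nash equilibrium everyone keeps their 48, and the group total is 4 × 48 = 192.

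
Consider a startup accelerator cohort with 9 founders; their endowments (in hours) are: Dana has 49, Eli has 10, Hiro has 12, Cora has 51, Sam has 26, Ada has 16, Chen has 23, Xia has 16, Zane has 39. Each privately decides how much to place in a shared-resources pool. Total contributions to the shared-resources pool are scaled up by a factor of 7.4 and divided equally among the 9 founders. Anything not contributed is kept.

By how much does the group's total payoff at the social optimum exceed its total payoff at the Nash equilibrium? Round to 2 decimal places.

The private return per contributed unit is 7.4/9 = 0.8222 < 1 for every player regardless of endowment, so the Nash equilibrium is zero contribution and the group total is Σ E_j = 49 + 10 + 12 + 51 + 26 + 16 + 23 + 16 + 39 = 242.
Each contributed unit returns 7.400 to the group, so the social optimum is full contribution by everyone: group total = 7.400 × 242 = 1790.80.
Efficiency loss = (7.400 − 1) × 242 = 1548.80.

1548.80 hours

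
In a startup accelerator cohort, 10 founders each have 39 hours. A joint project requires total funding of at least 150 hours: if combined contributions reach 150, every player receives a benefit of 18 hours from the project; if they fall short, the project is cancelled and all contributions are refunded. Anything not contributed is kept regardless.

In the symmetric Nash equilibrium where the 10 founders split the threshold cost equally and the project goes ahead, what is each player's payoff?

42 hours

Equal share of the threshold: 150/10 = 15.
At this profile no one gains by cutting their contribution: any cut drops the total below 150, the project is cancelled, contributions are refunded, and the deviator ends with 39, which is less than 39 − 15 + 18 = 42. Contributing more than 15 just wastes the excess. So contributing exactly 15 is a best response.
Each player's payoff: 39 − 15 + 18 = 42.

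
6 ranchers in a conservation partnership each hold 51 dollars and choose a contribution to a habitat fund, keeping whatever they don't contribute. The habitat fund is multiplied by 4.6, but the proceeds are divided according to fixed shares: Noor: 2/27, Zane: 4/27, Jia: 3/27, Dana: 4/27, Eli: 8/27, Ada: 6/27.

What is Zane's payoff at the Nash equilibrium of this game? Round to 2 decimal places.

120.51 dollars

A player with share s gets back 4.6·s per unit contributed, so full contribution is dominant for anyone with s > 1/4.6 = 0.2174 and zero contribution is dominant for anyone below.
Eli and Ada clear that bar, contributing 51 each; the remaining 4 contribute 0. Total contributed: 102.
Zane keeps 51 and receives 4.6 × 102 × 4/27 = 69.51 from the habitat fund, for a payoff of 120.51.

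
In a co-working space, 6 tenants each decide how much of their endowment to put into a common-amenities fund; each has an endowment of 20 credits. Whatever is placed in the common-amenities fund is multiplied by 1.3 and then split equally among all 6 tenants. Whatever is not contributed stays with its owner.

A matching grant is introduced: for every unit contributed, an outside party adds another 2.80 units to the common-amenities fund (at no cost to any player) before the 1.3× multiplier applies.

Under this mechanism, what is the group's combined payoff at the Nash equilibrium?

The effective private return is 1.3 × 3.80 / 6 = 0.8233, which is still under 1, so the mechanism doesn't change anyone's dominant strategy: zero contribution.
At the Nash equilibrium no one contributes; group total payoff = 6 × 20 = 120.

120.00 credits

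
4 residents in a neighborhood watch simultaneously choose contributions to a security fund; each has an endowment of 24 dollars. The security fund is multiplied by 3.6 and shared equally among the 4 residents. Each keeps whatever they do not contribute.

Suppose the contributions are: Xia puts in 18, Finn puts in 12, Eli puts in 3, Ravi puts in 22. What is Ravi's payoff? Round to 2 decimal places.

Total contributed: 18 + 12 + 3 + 22 = 55.
Each receives 3.6 × 55 / 4 = 49.50 from the security fund.
Ravi keeps 24 − 22 = 2, so Ravi's payoff is 2 + 49.50 = 51.50.

51.50 dollars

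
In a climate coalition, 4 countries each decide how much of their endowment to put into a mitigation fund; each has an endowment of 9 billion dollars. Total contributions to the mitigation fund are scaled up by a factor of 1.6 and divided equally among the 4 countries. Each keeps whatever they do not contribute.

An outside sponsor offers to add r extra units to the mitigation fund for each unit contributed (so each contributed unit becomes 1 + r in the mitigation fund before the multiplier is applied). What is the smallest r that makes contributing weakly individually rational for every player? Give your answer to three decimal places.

1.500

With matching at rate r, one contributed unit becomes (1 + r) in the mitigation fund and returns 1.6 × (1 + r) / 4 to the contributor.
Setting this equal to 1: 1 + r = 4/1.6 = 2.5000.
So the minimum matching rate is r = 2.5000 − 1 = 1.500.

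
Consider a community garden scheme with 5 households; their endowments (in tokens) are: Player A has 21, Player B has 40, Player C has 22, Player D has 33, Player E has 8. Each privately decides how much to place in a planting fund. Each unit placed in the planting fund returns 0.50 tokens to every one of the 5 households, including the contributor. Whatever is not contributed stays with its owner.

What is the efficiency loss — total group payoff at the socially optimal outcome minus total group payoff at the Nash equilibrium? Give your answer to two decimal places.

The private return per contributed unit is 0.50 < 1 for everyone, so the Nash equilibrium is zero contribution and the group total is Σ E_j = 21 + 40 + 22 + 33 + 8 = 124.
Each contributed unit returns 2.500 to the group, so the social optimum is full contribution by everyone: group total = 2.500 × 124 = 310.00.
Efficiency loss = (2.500 − 1) × 124 = 186.00.

186.00 tokens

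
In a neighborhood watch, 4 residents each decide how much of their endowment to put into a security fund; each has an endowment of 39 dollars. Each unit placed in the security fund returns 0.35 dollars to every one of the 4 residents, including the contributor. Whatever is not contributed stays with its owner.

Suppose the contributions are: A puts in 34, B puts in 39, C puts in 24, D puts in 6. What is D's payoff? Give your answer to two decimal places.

Total contributed: 34 + 39 + 24 + 6 = 103.
Each receives 0.35 × 103 = 36.05 from the security fund.
D keeps 39 − 6 = 33, so D's payoff is 33 + 36.05 = 69.05.

69.05 dollars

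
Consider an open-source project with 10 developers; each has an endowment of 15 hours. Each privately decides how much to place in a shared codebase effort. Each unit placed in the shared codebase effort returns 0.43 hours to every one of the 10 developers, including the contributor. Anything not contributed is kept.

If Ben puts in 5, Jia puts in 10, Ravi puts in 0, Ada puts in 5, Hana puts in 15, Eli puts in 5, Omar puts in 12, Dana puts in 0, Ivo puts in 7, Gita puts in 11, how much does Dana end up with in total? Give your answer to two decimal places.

Total contributed: 5 + 10 + 0 + 5 + 15 + 5 + 12 + 0 + 7 + 11 = 70.
Each receives 0.43 × 70 = 30.10 from the shared codebase effort.
Dana keeps 15 − 0 = 15, so Dana's payoff is 15 + 30.10 = 45.10.

45.10 hours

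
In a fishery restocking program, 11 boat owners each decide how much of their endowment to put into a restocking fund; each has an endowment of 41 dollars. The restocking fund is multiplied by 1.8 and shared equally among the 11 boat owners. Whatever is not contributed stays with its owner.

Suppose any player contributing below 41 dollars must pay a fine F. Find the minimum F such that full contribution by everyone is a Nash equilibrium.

34.29 dollars

Given the others contribute fully, the best deviation is to contribute 0 (any partial contribution still incurs the fine and gives up units whose private return 0.1636 is below 1).
Deviating from 41 to 0 saves 41 dollars but forfeits the deviator's share of the drop in the restocking fund: 1.8/11 × 41 = 6.71.
So the deviation gain is 41 − 6.71 = 34.29, and the fine must be at least 34.29 dollars to wipe it out.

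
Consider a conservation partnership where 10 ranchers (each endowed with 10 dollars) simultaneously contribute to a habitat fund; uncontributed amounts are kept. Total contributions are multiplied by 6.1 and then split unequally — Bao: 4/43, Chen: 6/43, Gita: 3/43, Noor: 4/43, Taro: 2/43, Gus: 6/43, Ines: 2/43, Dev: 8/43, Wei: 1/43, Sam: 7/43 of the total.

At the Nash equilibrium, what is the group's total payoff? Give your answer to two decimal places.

151.00 dollars

Player j's private return per contributed unit is 6.1 × (j's share). Contributing is weakly dominant for j when that share is at least 1/6.1 = 0.1639, and contributing 0 is dominant otherwise.
Dev alone (share 8/43) is above the threshold, contributing 10; the remaining 9 contribute 0. Total contributed: 10.
The habitat fund pays out 6.1 × 10 = 61.00 in total (split across the unequal shares, but the aggregate is all that matters for the group sum).
The 9 free-riders keep 10 each, adding 90. Group total = 90 + 61.00 = 151.00.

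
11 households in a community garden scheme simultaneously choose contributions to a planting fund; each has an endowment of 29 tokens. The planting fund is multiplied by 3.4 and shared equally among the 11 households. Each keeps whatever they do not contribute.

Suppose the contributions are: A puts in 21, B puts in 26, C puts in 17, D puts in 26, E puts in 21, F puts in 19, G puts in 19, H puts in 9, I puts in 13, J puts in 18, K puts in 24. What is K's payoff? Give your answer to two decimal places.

Total contributed: 21 + 26 + 17 + 26 + 21 + 19 + 19 + 9 + 13 + 18 + 24 = 213.
Each receives 3.4 × 213 / 11 = 65.84 from the planting fund.
K keeps 29 − 24 = 5, so K's payoff is 5 + 65.84 = 70.84.

70.84 tokens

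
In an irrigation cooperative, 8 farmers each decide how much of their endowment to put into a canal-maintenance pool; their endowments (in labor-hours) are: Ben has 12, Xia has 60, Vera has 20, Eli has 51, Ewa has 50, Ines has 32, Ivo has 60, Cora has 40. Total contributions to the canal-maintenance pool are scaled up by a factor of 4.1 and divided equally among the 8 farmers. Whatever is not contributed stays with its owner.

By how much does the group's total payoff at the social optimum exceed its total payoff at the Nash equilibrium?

The private return per contributed unit is 4.1/8 = 0.5125 < 1 for every player regardless of endowment, so the Nash equilibrium is zero contribution and the group total is Σ E_j = 12 + 60 + 20 + 51 + 50 + 32 + 60 + 40 = 325.
Each contributed unit returns 4.100 to the group, so the social optimum is full contribution by everyone: group total = 4.100 × 325 = 1332.50.
Efficiency loss = (4.100 − 1) × 325 = 1007.50.

1007.50 labor-hours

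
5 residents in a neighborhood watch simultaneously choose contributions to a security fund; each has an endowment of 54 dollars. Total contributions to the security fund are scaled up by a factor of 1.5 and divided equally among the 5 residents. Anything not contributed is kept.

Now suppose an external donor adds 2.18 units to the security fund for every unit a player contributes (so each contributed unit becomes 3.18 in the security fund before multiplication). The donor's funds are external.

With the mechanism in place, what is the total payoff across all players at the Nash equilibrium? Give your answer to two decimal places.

With the mechanism, a contributed unit returns 1.5 × 3.18 / 5 = 0.9540 per unit of net cost — still below 1 — so contributing 0 remains dominant for every player.
Everyone keeps their endowment and the group total is 5 × 54 = 270.

270.00 dollars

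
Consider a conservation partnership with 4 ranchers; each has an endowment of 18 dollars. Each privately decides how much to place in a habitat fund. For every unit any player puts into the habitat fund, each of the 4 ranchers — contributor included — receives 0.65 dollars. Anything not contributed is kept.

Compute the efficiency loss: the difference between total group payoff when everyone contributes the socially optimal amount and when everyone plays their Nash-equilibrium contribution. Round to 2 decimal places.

115.20 dollars

The private return per contributed unit is 0.65 < 1, so contributing 0 is dominant for every player. At the Nash equilibrium everyone keeps their 18, and the group total is 4 × 18 = 72.
Each contributed unit returns 2.600 to the group as a whole (0.65 to each of 4 players), which exceeds 1, so the social optimum is full contribution: group total = 2.600 × 72 = 187.20.
Efficiency loss = 187.20 − 72 = 115.20.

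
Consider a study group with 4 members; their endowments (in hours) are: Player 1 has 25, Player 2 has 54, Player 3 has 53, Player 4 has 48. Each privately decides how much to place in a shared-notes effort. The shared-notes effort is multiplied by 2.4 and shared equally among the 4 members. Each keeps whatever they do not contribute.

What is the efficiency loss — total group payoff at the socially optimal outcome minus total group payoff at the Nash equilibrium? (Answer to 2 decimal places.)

252.00 hours

The private return per contributed unit is 2.4/4 = 0.6000 < 1 for every player regardless of endowment, so the Nash equilibrium is zero contribution and the group total is Σ E_j = 25 + 54 + 53 + 48 = 180.
Each contributed unit returns 2.400 to the group, so the social optimum is full contribution by everyone: group total = 2.400 × 180 = 432.00.
Efficiency loss = (2.400 − 1) × 180 = 252.00.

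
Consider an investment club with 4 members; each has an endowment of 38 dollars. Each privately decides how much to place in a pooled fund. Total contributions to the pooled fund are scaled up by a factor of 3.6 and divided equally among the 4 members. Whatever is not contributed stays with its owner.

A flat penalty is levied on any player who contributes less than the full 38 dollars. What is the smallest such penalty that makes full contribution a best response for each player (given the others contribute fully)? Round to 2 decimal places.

Given the others contribute fully, the best deviation is to contribute 0 (any partial contribution still incurs the fine and gives up units whose private return 0.9000 is below 1).
Deviating from 38 to 0 saves 38 dollars but forfeits the deviator's share of the drop in the pooled fund: 3.6/4 × 38 = 34.20.
So the deviation gain is 38 − 34.20 = 3.80, and the fine must be at least 3.80 dollars to wipe it out.

3.80 dollars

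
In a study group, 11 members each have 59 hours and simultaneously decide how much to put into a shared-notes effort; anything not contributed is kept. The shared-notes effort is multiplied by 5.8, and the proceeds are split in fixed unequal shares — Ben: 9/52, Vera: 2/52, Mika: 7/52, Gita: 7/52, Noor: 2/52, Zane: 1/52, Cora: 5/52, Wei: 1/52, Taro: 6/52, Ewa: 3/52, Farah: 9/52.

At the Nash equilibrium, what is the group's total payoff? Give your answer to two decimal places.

Each unit j contributes comes back to j as 5.8 × (j's share), so j prefers to contribute only if that share exceeds 1/5.8 = 0.1724; otherwise keeping the unit dominates.
Ben and Farah are above the threshold, contributing 59 each; the remaining 9 contribute 0. Total contributed: 118.
The shared-notes effort pays out 5.8 × 118 = 684.40 in total (split across the unequal shares, but the aggregate is all that matters for the group sum).
The 9 free-riders keep 59 each, adding 531. Group total = 531 + 684.40 = 1215.40.

1215.40 hours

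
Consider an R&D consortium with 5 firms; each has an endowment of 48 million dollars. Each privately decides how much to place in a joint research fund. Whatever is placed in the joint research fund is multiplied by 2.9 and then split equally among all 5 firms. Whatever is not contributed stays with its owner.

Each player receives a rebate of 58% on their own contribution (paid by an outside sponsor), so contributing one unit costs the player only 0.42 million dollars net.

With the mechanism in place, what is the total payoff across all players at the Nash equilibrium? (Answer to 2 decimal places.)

The effective private return per unit is now (2.9/5) / 0.42 = 1.3810 > 1, so every player's dominant strategy flips to full contribution.
At the Nash equilibrium everyone contributes 48. Group total payoff = 5 × (48 × 0.58 + 2.9 × 48) = 835.20.

835.20 million dollars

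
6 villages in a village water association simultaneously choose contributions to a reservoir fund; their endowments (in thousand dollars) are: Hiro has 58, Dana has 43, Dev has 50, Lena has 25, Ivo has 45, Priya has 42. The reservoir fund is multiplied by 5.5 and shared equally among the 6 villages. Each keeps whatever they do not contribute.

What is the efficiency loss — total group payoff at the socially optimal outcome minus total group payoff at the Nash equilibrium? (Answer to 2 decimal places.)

1183.50 thousand dollars

The private return per contributed unit is 5.5/6 = 0.9167 < 1 for every player regardless of endowment, so the Nash equilibrium is zero contribution and the group total is Σ E_j = 58 + 43 + 50 + 25 + 45 + 42 = 263.
Each contributed unit returns 5.500 to the group, so the social optimum is full contribution by everyone: group total = 5.500 × 263 = 1446.50.
Efficiency loss = (5.500 − 1) × 263 = 1183.50.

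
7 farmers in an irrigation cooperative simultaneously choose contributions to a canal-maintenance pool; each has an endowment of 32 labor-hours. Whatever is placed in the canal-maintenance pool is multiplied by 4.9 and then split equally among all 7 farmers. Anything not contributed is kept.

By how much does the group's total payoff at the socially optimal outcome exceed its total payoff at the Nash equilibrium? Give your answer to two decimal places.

873.60 labor-hours

Each contributed unit returns 4.9/7 = 0.7000 to its contributor — below 1 — so contributing 0 is dominant for every player. At the Nash equilibrium everyone keeps their 32, and the group total is 7 × 32 = 224.
Each contributed unit returns 4.900 to the group as a whole (0.7000 to each of 7 players), which exceeds 1, so the social optimum is full contribution: group total = 4.900 × 224 = 1097.60.
Efficiency loss = 1097.60 − 224 = 873.60.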